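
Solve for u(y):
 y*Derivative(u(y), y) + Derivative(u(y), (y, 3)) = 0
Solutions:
 u(y) = C1 + Integral(C2*airyai(-y) + C3*airybi(-y), y)


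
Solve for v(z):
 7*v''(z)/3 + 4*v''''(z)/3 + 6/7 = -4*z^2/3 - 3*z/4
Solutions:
 v(z) = C1 + C2*z + C3*sin(sqrt(7)*z/2) + C4*cos(sqrt(7)*z/2) - z^4/21 - 3*z^3/56 + z^2/7


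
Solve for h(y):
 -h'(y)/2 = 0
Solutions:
 h(y) = C1


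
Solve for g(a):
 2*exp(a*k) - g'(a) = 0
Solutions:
 g(a) = C1 + 2*exp(a*k)/k


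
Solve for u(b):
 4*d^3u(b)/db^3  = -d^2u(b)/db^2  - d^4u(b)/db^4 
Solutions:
 u(b) = C1 + C2*b + C3*exp(b*(-2 + sqrt(3))) + C4*exp(-b*(sqrt(3) + 2))


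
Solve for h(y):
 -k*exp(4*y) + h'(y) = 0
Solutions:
 h(y) = C1 + k*exp(4*y)/4


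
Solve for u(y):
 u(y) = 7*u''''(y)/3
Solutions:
 u(y) = C1*exp(-3^(1/4)*7^(3/4)*y/7) + C2*exp(3^(1/4)*7^(3/4)*y/7) + C3*sin(3^(1/4)*7^(3/4)*y/7) + C4*cos(3^(1/4)*7^(3/4)*y/7)


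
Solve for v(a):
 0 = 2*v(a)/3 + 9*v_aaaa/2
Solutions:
 v(a) = (C1*sin(3^(1/4)*a/3) + C2*cos(3^(1/4)*a/3))*exp(-3^(1/4)*a/3) + (C3*sin(3^(1/4)*a/3) + C4*cos(3^(1/4)*a/3))*exp(3^(1/4)*a/3)


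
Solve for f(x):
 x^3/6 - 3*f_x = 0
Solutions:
 f(x) = C1 + x^4/72


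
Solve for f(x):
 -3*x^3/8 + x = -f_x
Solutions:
 f(x) = C1 + 3*x^4/32 - x^2/2


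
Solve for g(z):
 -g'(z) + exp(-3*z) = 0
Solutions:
 g(z) = C1 - exp(-3*z)/3


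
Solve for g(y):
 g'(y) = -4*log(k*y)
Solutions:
 g(y) = C1 - 4*y*log(k*y) + 4*y


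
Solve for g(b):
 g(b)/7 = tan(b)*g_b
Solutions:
 g(b) = C1*sin(b)^(1/7)


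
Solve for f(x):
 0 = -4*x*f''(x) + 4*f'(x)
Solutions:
 f(x) = C1 + C2*x^2


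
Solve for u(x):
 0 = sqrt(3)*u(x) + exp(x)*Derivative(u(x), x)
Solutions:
 u(x) = C1*exp(sqrt(3)*exp(-x))


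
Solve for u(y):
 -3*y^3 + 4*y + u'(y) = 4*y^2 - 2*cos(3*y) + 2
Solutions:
 u(y) = C1 + 3*y^4/4 + 4*y^3/3 - 2*y^2 + 2*y - 2*sin(3*y)/3


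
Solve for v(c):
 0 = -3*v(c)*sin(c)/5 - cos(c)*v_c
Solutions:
 v(c) = C1*cos(c)^(3/5)


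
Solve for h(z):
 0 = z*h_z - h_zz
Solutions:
 h(z) = C1 + C2*erfi(sqrt(2)*z/2)


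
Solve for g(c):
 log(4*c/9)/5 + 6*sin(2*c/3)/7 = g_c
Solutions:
 g(c) = C1 + c*log(c)/5 - 2*c*log(3)/5 - c/5 + 2*c*log(2)/5 - 9*cos(2*c/3)/7


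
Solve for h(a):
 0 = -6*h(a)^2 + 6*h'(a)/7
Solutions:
 h(a) = -1/(C1 + 7*a)


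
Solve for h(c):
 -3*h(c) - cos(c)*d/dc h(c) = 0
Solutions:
 h(c) = C1*(sin(c) - 1)^(3/2)/(sin(c) + 1)^(3/2)


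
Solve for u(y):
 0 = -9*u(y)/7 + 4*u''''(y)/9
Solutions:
 u(y) = C1*exp(-3*sqrt(2)*7^(3/4)*y/14) + C2*exp(3*sqrt(2)*7^(3/4)*y/14) + C3*sin(3*sqrt(2)*7^(3/4)*y/14) + C4*cos(3*sqrt(2)*7^(3/4)*y/14)


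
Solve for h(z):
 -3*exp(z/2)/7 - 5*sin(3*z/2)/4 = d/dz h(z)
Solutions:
 h(z) = C1 - 6*exp(z/2)/7 + 5*cos(3*z/2)/6


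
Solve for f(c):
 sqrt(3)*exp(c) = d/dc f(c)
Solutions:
 f(c) = C1 + sqrt(3)*exp(c)


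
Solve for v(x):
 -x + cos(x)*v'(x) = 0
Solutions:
 v(x) = C1 + Integral(x/cos(x), x)


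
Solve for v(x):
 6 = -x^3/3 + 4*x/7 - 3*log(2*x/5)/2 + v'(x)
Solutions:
 v(x) = C1 + x^4/12 - 2*x^2/7 + 3*x*log(x)/2 - 2*x*log(5) + x*log(2) + x*log(10)/2 + 9*x/2


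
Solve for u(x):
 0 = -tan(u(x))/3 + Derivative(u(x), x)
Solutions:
 u(x) = pi - asin(C1*exp(x/3))
 u(x) = asin(C1*exp(x/3))


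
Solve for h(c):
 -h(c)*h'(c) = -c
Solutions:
 h(c) = -sqrt(C1 + c^2)
 h(c) = sqrt(C1 + c^2)


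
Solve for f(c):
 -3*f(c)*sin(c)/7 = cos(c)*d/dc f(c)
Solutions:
 f(c) = C1*cos(c)^(3/7)


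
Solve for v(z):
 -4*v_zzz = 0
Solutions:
 v(z) = C1 + C2*z + C3*z^2


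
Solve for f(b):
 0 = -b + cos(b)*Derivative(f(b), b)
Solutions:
 f(b) = C1 + Integral(b/cos(b), b)


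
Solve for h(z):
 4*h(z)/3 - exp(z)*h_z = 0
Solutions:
 h(z) = C1*exp(-4*exp(-z)/3)


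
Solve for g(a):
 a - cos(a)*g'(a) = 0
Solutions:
 g(a) = C1 + Integral(a/cos(a), a)


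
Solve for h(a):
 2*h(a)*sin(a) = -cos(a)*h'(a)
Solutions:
 h(a) = C1*cos(a)^2


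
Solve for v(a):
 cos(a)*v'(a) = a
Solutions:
 v(a) = C1 + Integral(a/cos(a), a)


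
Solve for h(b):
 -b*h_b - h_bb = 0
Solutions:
 h(b) = C1 + C2*erf(sqrt(2)*b/2)


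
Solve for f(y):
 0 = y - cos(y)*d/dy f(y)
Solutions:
 f(y) = C1 + Integral(y/cos(y), y)


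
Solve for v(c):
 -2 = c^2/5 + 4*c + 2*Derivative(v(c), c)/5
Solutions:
 v(c) = C1 - c^3/6 - 5*c^2 - 5*c


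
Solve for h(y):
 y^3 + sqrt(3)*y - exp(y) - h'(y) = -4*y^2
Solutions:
 h(y) = C1 + y^4/4 + 4*y^3/3 + sqrt(3)*y^2/2 - exp(y)


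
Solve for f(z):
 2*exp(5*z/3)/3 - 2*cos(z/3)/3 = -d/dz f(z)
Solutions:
 f(z) = C1 - 2*exp(5*z/3)/5 + 2*sin(z/3)


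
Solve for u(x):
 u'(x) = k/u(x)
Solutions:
 u(x) = -sqrt(C1 + 2*k*x)
 u(x) = sqrt(C1 + 2*k*x)


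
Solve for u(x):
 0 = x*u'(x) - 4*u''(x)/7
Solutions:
 u(x) = C1 + C2*erfi(sqrt(14)*x/4)


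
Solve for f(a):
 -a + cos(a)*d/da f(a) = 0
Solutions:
 f(a) = C1 + Integral(a/cos(a), a)


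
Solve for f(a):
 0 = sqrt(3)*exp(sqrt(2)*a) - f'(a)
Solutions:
 f(a) = C1 + sqrt(6)*exp(sqrt(2)*a)/2


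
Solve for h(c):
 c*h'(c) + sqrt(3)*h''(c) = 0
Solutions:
 h(c) = C1 + C2*erf(sqrt(2)*3^(3/4)*c/6)


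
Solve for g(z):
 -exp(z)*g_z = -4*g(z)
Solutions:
 g(z) = C1*exp(-4*exp(-z))


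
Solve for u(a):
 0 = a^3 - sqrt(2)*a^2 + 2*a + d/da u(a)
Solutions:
 u(a) = C1 - a^4/4 + sqrt(2)*a^3/3 - a^2


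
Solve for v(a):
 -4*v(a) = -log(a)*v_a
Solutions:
 v(a) = C1*exp(4*li(a))


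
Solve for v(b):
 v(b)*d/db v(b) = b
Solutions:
 v(b) = -sqrt(C1 + b^2)
 v(b) = sqrt(C1 + b^2)


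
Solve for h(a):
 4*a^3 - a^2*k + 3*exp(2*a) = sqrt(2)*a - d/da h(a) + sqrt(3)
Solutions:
 h(a) = C1 - a^4 + a^3*k/3 + sqrt(2)*a^2/2 + sqrt(3)*a - 3*exp(2*a)/2


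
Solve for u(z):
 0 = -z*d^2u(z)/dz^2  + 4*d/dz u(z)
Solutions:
 u(z) = C1 + C2*z^5


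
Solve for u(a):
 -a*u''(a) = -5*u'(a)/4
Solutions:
 u(a) = C1 + C2*a^(9/4)


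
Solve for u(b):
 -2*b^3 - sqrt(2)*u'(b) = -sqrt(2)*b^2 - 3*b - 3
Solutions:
 u(b) = C1 - sqrt(2)*b^4/4 + b^3/3 + 3*sqrt(2)*b^2/4 + 3*sqrt(2)*b/2


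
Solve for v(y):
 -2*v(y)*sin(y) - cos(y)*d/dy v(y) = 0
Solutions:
 v(y) = C1*cos(y)^2


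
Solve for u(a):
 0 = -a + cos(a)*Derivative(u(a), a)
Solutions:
 u(a) = C1 + Integral(a/cos(a), a)


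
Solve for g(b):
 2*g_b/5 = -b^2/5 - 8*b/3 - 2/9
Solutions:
 g(b) = C1 - b^3/6 - 10*b^2/3 - 5*b/9


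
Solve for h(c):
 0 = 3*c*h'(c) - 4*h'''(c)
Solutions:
 h(c) = C1 + Integral(C2*airyai(6^(1/3)*c/2) + C3*airybi(6^(1/3)*c/2), c)


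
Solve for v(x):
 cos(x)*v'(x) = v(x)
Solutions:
 v(x) = C1*sqrt(sin(x) + 1)/sqrt(sin(x) - 1)


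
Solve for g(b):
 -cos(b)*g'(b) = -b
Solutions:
 g(b) = C1 + Integral(b/cos(b), b)


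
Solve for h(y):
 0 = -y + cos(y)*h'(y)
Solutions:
 h(y) = C1 + Integral(y/cos(y), y)


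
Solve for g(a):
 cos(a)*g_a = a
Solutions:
 g(a) = C1 + Integral(a/cos(a), a)


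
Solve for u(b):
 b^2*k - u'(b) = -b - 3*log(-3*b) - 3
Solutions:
 u(b) = C1 + b^3*k/3 + b^2/2 + 3*b*log(-b) + 3*b*log(3)


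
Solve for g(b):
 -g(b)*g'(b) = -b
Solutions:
 g(b) = -sqrt(C1 + b^2)
 g(b) = sqrt(C1 + b^2)


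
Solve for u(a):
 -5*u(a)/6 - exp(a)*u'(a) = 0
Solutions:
 u(a) = C1*exp(5*exp(-a)/6)


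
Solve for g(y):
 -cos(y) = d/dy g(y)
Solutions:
 g(y) = C1 - sin(y)


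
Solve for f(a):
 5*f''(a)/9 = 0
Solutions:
 f(a) = C1 + C2*a


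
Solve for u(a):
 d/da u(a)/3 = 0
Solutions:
 u(a) = C1


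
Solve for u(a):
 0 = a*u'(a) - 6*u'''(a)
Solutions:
 u(a) = C1 + Integral(C2*airyai(6^(2/3)*a/6) + C3*airybi(6^(2/3)*a/6), a)


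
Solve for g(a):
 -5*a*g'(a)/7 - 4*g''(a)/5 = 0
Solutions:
 g(a) = C1 + C2*erf(5*sqrt(14)*a/28)


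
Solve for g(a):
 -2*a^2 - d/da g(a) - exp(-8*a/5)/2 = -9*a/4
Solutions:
 g(a) = C1 - 2*a^3/3 + 9*a^2/8 + 5*exp(-8*a/5)/16


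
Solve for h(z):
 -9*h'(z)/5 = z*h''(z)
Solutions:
 h(z) = C1 + C2/z^(4/5)


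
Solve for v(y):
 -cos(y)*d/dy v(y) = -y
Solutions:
 v(y) = C1 + Integral(y/cos(y), y)


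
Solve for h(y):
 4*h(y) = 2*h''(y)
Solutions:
 h(y) = C1*exp(-sqrt(2)*y) + C2*exp(sqrt(2)*y)


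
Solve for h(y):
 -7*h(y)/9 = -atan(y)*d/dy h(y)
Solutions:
 h(y) = C1*exp(7*Integral(1/atan(y), y)/9)


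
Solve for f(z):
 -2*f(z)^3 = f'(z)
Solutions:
 f(z) = -sqrt(2)*sqrt(-1/(C1 - 2*z))/2
 f(z) = sqrt(2)*sqrt(-1/(C1 - 2*z))/2


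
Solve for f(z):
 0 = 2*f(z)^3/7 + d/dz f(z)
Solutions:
 f(z) = -sqrt(14)*sqrt(-1/(C1 - 2*z))/2
 f(z) = sqrt(14)*sqrt(-1/(C1 - 2*z))/2


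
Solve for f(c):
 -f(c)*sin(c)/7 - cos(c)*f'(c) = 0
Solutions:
 f(c) = C1*cos(c)^(1/7)


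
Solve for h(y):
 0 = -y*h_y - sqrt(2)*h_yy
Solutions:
 h(y) = C1 + C2*erf(2^(1/4)*y/2)


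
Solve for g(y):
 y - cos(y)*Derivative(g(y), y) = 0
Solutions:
 g(y) = C1 + Integral(y/cos(y), y)


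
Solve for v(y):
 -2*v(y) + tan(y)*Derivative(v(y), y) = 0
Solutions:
 v(y) = C1*sin(y)^2


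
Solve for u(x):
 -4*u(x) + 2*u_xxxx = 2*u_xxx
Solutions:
 u(x) = C1*exp(x*(-(17 + 3*sqrt(33))^(1/3) + 2/(17 + 3*sqrt(33))^(1/3) + 4)/6)*sin(sqrt(3)*x*(2/(17 + 3*sqrt(33))^(1/3) + (17 + 3*sqrt(33))^(1/3))/6) + C2*exp(x*(-(17 + 3*sqrt(33))^(1/3) + 2/(17 + 3*sqrt(33))^(1/3) + 4)/6)*cos(sqrt(3)*x*(2/(17 + 3*sqrt(33))^(1/3) + (17 + 3*sqrt(33))^(1/3))/6) + C3*exp(-x) + C4*exp(x*(-2/(17 + 3*sqrt(33))^(1/3) + 2 + (17 + 3*sqrt(33))^(1/3))/3)


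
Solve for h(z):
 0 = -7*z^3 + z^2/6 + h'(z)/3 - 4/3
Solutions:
 h(z) = C1 + 21*z^4/4 - z^3/6 + 4*z


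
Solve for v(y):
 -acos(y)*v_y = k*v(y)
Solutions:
 v(y) = C1*exp(-k*Integral(1/acos(y), y))


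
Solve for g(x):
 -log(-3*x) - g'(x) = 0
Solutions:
 g(x) = C1 - x*log(-x) + x*(1 - log(3))


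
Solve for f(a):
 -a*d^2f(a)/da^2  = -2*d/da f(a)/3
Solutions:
 f(a) = C1 + C2*a^(5/3)


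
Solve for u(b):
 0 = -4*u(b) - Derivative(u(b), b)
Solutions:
 u(b) = C1*exp(-4*b)


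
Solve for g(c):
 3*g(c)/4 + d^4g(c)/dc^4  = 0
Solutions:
 g(c) = (C1*sin(3^(1/4)*c/2) + C2*cos(3^(1/4)*c/2))*exp(-3^(1/4)*c/2) + (C3*sin(3^(1/4)*c/2) + C4*cos(3^(1/4)*c/2))*exp(3^(1/4)*c/2)


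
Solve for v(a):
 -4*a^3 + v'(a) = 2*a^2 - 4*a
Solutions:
 v(a) = C1 + a^4 + 2*a^3/3 - 2*a^2


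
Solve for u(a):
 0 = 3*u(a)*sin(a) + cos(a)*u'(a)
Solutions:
 u(a) = C1*cos(a)^3


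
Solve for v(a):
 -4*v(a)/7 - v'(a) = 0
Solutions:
 v(a) = C1*exp(-4*a/7)


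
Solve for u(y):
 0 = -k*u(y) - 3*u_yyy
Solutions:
 u(y) = C1*exp(3^(2/3)*y*(-k)^(1/3)/3) + C2*exp(y*(-k)^(1/3)*(-3^(2/3) + 3*3^(1/6)*I)/6) + C3*exp(-y*(-k)^(1/3)*(3^(2/3) + 3*3^(1/6)*I)/6)


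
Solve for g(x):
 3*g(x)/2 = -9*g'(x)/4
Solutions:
 g(x) = C1*exp(-2*x/3)


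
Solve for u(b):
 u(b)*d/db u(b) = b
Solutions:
 u(b) = -sqrt(C1 + b^2)
 u(b) = sqrt(C1 + b^2)


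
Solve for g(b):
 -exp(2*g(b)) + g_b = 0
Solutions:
 g(b) = log(-sqrt(-1/(C1 + b))) - log(2)/2
 g(b) = log(-1/(C1 + b))/2 - log(2)/2


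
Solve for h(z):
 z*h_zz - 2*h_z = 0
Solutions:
 h(z) = C1 + C2*z^3


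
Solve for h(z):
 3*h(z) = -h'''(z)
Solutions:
 h(z) = C3*exp(-3^(1/3)*z) + (C1*sin(3^(5/6)*z/2) + C2*cos(3^(5/6)*z/2))*exp(3^(1/3)*z/2)


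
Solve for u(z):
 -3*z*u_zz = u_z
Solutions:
 u(z) = C1 + C2*z^(2/3)


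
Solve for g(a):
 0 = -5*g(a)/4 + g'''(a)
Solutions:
 g(a) = C3*exp(10^(1/3)*a/2) + (C1*sin(10^(1/3)*sqrt(3)*a/4) + C2*cos(10^(1/3)*sqrt(3)*a/4))*exp(-10^(1/3)*a/4)


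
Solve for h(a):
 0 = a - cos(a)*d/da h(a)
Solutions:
 h(a) = C1 + Integral(a/cos(a), a)


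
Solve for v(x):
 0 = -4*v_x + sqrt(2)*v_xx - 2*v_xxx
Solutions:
 v(x) = C1 + (C2*sin(sqrt(30)*x/4) + C3*cos(sqrt(30)*x/4))*exp(sqrt(2)*x/4)


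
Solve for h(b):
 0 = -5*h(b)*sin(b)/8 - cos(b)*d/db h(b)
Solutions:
 h(b) = C1*cos(b)^(5/8)


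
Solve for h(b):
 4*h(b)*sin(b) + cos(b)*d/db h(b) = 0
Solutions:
 h(b) = C1*cos(b)^4


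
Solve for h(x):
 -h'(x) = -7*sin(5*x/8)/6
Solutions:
 h(x) = C1 - 28*cos(5*x/8)/15


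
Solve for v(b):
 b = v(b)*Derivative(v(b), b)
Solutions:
 v(b) = -sqrt(C1 + b^2)
 v(b) = sqrt(C1 + b^2)


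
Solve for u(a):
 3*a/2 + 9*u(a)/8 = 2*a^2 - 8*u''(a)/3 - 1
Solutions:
 u(a) = C1*sin(3*sqrt(3)*a/8) + C2*cos(3*sqrt(3)*a/8) + 16*a^2/9 - 4*a/3 - 2264/243


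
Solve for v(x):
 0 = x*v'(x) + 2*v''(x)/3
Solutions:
 v(x) = C1 + C2*erf(sqrt(3)*x/2)


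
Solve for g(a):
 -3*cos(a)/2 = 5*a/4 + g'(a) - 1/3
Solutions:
 g(a) = C1 - 5*a^2/8 + a/3 - 3*sin(a)/2


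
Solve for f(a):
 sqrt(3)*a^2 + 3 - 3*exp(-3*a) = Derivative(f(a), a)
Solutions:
 f(a) = C1 + sqrt(3)*a^3/3 + 3*a + exp(-3*a)


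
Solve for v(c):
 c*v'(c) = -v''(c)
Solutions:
 v(c) = C1 + C2*erf(sqrt(2)*c/2)


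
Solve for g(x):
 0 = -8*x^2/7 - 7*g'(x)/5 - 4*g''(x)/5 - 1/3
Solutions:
 g(x) = C1 + C2*exp(-7*x/4) - 40*x^3/147 + 160*x^2/343 - 5555*x/7203


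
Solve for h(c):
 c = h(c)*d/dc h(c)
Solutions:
 h(c) = -sqrt(C1 + c^2)
 h(c) = sqrt(C1 + c^2)


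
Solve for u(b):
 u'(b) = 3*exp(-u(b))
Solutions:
 u(b) = log(C1 + 3*b)


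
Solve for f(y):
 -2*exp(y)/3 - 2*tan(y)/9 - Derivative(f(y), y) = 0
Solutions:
 f(y) = C1 - 2*exp(y)/3 + 2*log(cos(y))/9


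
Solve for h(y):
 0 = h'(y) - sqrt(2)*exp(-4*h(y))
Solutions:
 h(y) = log(-I*(C1 + 4*sqrt(2)*y)^(1/4))
 h(y) = log(I*(C1 + 4*sqrt(2)*y)^(1/4))
 h(y) = log(-(C1 + 4*sqrt(2)*y)^(1/4))
 h(y) = log(C1 + 4*sqrt(2)*y)/4


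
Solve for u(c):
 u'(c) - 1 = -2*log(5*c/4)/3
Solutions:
 u(c) = C1 - 2*c*log(c)/3 + c*log(2*10^(1/3)/5) + 5*c/3


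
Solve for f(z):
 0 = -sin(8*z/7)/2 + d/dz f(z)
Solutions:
 f(z) = C1 - 7*cos(8*z/7)/16


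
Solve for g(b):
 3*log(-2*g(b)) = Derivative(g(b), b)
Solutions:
 -Integral(1/(log(-_y) + log(2)), (_y, g(b)))/3 = C1 - b


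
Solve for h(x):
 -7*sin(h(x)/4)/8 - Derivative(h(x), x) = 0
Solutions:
 7*x/8 + 2*log(cos(h(x)/4) - 1) - 2*log(cos(h(x)/4) + 1) = C1


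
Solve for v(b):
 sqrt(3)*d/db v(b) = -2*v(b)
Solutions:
 v(b) = C1*exp(-2*sqrt(3)*b/3)


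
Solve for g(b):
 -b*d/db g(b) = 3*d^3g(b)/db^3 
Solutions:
 g(b) = C1 + Integral(C2*airyai(-3^(2/3)*b/3) + C3*airybi(-3^(2/3)*b/3), b)


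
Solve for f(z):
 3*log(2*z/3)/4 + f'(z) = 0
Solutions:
 f(z) = C1 - 3*z*log(z)/4 - 3*z*log(2)/4 + 3*z/4 + 3*z*log(3)/4


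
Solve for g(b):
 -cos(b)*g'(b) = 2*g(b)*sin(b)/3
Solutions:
 g(b) = C1*cos(b)^(2/3)


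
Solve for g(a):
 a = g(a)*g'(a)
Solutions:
 g(a) = -sqrt(C1 + a^2)
 g(a) = sqrt(C1 + a^2)


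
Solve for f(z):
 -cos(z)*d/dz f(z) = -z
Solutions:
 f(z) = C1 + Integral(z/cos(z), z)


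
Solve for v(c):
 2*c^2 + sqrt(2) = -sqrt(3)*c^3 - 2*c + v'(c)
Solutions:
 v(c) = C1 + sqrt(3)*c^4/4 + 2*c^3/3 + c^2 + sqrt(2)*c


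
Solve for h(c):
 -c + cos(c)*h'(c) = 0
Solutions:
 h(c) = C1 + Integral(c/cos(c), c)


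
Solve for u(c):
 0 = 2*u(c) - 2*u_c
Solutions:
 u(c) = C1*exp(c)


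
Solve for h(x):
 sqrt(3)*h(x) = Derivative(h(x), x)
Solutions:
 h(x) = C1*exp(sqrt(3)*x)


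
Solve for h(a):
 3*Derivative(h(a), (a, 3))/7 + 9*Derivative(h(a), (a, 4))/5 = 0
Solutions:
 h(a) = C1 + C2*a + C3*a^2 + C4*exp(-5*a/21)


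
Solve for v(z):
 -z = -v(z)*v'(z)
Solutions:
 v(z) = -sqrt(C1 + z^2)
 v(z) = sqrt(C1 + z^2)


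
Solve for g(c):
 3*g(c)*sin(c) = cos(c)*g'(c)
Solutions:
 g(c) = C1/cos(c)^3


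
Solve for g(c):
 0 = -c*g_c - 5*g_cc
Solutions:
 g(c) = C1 + C2*erf(sqrt(10)*c/10)


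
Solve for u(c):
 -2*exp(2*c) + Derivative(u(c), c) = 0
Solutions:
 u(c) = C1 + exp(2*c)


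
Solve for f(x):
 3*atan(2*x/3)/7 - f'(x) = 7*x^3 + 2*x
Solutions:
 f(x) = C1 - 7*x^4/4 - x^2 + 3*x*atan(2*x/3)/7 - 9*log(4*x^2 + 9)/28


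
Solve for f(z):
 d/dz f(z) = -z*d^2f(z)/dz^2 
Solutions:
 f(z) = C1 + C2*log(z)


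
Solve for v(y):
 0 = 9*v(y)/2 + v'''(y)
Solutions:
 v(y) = C3*exp(-6^(2/3)*y/2) + (C1*sin(3*2^(2/3)*3^(1/6)*y/4) + C2*cos(3*2^(2/3)*3^(1/6)*y/4))*exp(6^(2/3)*y/4)


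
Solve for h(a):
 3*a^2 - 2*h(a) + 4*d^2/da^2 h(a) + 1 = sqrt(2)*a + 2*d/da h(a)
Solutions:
 h(a) = C1*exp(-a/2) + C2*exp(a) + 3*a^2/2 - 3*a - sqrt(2)*a/2 + sqrt(2)/2 + 19/2


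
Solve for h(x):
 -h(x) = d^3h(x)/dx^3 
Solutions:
 h(x) = C3*exp(-x) + (C1*sin(sqrt(3)*x/2) + C2*cos(sqrt(3)*x/2))*exp(x/2)


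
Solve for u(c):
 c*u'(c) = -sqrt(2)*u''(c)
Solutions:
 u(c) = C1 + C2*erf(2^(1/4)*c/2)


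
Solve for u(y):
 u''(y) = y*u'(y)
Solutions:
 u(y) = C1 + C2*erfi(sqrt(2)*y/2)


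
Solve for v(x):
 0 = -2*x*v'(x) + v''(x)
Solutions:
 v(x) = C1 + C2*erfi(x)


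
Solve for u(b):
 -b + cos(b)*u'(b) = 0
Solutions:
 u(b) = C1 + Integral(b/cos(b), b)


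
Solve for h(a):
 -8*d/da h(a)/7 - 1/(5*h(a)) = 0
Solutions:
 h(a) = -sqrt(C1 - 35*a)/10
 h(a) = sqrt(C1 - 35*a)/10


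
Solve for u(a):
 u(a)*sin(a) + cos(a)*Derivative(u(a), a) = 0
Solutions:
 u(a) = C1*cos(a)


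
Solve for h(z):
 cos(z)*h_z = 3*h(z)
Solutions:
 h(z) = C1*(sin(z) + 1)^(3/2)/(sin(z) - 1)^(3/2)


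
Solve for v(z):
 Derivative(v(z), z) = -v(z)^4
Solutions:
 v(z) = (-3^(2/3) - 3*3^(1/6)*I)*(1/(C1 + z))^(1/3)/6
 v(z) = (-3^(2/3) + 3*3^(1/6)*I)*(1/(C1 + z))^(1/3)/6
 v(z) = (1/(C1 + 3*z))^(1/3)


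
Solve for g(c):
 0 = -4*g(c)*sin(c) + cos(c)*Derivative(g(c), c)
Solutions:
 g(c) = C1/cos(c)^4


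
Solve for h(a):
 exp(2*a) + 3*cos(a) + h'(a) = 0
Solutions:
 h(a) = C1 - exp(2*a)/2 - 3*sin(a)


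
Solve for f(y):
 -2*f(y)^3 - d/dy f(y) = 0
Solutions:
 f(y) = -sqrt(2)*sqrt(-1/(C1 - 2*y))/2
 f(y) = sqrt(2)*sqrt(-1/(C1 - 2*y))/2


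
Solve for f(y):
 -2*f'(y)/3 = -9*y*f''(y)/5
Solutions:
 f(y) = C1 + C2*y^(37/27)


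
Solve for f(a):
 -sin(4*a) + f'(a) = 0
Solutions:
 f(a) = C1 - cos(4*a)/4


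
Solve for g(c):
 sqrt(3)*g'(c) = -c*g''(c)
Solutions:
 g(c) = C1 + C2*c^(1 - sqrt(3))


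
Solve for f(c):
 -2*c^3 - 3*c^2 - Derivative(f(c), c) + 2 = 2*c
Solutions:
 f(c) = C1 - c^4/2 - c^3 - c^2 + 2*c


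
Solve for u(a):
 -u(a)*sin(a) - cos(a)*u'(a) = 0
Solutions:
 u(a) = C1*cos(a)


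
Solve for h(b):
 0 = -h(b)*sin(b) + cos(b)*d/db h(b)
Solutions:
 h(b) = C1/cos(b)


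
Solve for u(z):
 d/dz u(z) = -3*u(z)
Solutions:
 u(z) = C1*exp(-3*z)


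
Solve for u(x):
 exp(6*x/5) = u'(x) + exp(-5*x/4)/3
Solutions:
 u(x) = C1 + 5*exp(6*x/5)/6 + 4*exp(-5*x/4)/15


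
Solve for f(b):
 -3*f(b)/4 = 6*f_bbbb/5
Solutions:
 f(b) = (C1*sin(2^(3/4)*5^(1/4)*b/4) + C2*cos(2^(3/4)*5^(1/4)*b/4))*exp(-2^(3/4)*5^(1/4)*b/4) + (C3*sin(2^(3/4)*5^(1/4)*b/4) + C4*cos(2^(3/4)*5^(1/4)*b/4))*exp(2^(3/4)*5^(1/4)*b/4)


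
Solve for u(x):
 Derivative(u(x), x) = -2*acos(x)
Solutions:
 u(x) = C1 - 2*x*acos(x) + 2*sqrt(1 - x^2)


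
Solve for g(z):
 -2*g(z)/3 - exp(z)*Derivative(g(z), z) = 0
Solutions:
 g(z) = C1*exp(2*exp(-z)/3)


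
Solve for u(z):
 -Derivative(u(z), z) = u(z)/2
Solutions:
 u(z) = C1*exp(-z/2)


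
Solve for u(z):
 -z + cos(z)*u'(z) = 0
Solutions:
 u(z) = C1 + Integral(z/cos(z), z)


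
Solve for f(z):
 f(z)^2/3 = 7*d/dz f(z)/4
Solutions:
 f(z) = -21/(C1 + 4*z)


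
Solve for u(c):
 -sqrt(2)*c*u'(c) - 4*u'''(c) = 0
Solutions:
 u(c) = C1 + Integral(C2*airyai(-sqrt(2)*c/2) + C3*airybi(-sqrt(2)*c/2), c)


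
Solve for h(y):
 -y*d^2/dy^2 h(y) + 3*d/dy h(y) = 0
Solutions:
 h(y) = C1 + C2*y^4


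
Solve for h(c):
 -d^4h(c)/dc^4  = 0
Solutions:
 h(c) = C1 + C2*c + C3*c^2 + C4*c^3


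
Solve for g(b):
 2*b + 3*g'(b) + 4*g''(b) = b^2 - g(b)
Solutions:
 g(b) = b^2 - 8*b + (C1*sin(sqrt(7)*b/8) + C2*cos(sqrt(7)*b/8))*exp(-3*b/8) + 16


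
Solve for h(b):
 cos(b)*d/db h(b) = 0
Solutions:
 h(b) = C1


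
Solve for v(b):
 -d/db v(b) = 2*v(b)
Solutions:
 v(b) = C1*exp(-2*b)


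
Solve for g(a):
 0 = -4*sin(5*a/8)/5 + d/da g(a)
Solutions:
 g(a) = C1 - 32*cos(5*a/8)/25


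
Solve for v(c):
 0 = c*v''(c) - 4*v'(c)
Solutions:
 v(c) = C1 + C2*c^5


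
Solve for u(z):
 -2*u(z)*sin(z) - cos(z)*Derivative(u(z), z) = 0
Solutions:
 u(z) = C1*cos(z)^2


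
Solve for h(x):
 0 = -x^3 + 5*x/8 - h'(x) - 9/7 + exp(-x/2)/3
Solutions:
 h(x) = C1 - x^4/4 + 5*x^2/16 - 9*x/7 - 2*exp(-x/2)/3


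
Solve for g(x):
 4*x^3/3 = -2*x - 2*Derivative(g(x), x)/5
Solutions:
 g(x) = C1 - 5*x^4/6 - 5*x^2/2


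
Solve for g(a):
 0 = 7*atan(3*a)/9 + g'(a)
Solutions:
 g(a) = C1 - 7*a*atan(3*a)/9 + 7*log(9*a^2 + 1)/54


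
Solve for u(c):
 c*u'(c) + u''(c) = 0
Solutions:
 u(c) = C1 + C2*erf(sqrt(2)*c/2)


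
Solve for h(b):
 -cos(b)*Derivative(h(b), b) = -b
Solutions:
 h(b) = C1 + Integral(b/cos(b), b)


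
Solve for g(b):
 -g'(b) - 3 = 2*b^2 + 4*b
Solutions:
 g(b) = C1 - 2*b^3/3 - 2*b^2 - 3*b


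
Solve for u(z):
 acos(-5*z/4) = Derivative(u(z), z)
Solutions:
 u(z) = C1 + z*acos(-5*z/4) + sqrt(16 - 25*z^2)/5


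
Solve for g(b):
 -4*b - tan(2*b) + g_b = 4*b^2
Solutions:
 g(b) = C1 + 4*b^3/3 + 2*b^2 - log(cos(2*b))/2


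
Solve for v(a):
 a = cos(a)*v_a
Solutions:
 v(a) = C1 + Integral(a/cos(a), a)


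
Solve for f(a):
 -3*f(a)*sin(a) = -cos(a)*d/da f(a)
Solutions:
 f(a) = C1/cos(a)^3


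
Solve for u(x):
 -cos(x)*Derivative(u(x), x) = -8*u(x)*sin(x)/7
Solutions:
 u(x) = C1/cos(x)^(8/7)


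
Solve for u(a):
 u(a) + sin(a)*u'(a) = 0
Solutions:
 u(a) = C1*sqrt(cos(a) + 1)/sqrt(cos(a) - 1)


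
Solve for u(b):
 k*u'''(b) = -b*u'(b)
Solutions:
 u(b) = C1 + Integral(C2*airyai(b*(-1/k)^(1/3)) + C3*airybi(b*(-1/k)^(1/3)), b)


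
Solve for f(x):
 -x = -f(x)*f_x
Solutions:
 f(x) = -sqrt(C1 + x^2)
 f(x) = sqrt(C1 + x^2)


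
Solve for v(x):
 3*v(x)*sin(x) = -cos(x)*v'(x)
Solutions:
 v(x) = C1*cos(x)^3


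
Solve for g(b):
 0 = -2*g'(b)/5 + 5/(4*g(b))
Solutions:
 g(b) = -sqrt(C1 + 25*b)/2
 g(b) = sqrt(C1 + 25*b)/2


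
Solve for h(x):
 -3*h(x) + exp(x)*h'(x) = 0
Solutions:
 h(x) = C1*exp(-3*exp(-x))


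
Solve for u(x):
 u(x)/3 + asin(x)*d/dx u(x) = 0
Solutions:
 u(x) = C1*exp(-Integral(1/asin(x), x)/3)


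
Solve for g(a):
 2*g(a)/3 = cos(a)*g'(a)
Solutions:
 g(a) = C1*(sin(a) + 1)^(1/3)/(sin(a) - 1)^(1/3)


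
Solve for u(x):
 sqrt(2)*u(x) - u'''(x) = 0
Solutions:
 u(x) = C3*exp(2^(1/6)*x) + (C1*sin(2^(1/6)*sqrt(3)*x/2) + C2*cos(2^(1/6)*sqrt(3)*x/2))*exp(-2^(1/6)*x/2)


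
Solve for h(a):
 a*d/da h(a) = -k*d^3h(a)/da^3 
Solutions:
 h(a) = C1 + Integral(C2*airyai(a*(-1/k)^(1/3)) + C3*airybi(a*(-1/k)^(1/3)), a)


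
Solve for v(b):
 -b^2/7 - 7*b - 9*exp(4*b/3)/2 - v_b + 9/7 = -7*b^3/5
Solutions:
 v(b) = C1 + 7*b^4/20 - b^3/21 - 7*b^2/2 + 9*b/7 - 27*exp(4*b/3)/8


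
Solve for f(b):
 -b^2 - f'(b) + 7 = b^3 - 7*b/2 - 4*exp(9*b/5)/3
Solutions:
 f(b) = C1 - b^4/4 - b^3/3 + 7*b^2/4 + 7*b + 20*exp(9*b/5)/27


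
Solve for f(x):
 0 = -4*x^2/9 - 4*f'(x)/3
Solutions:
 f(x) = C1 - x^3/9


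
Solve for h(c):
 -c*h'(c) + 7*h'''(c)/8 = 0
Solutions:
 h(c) = C1 + Integral(C2*airyai(2*7^(2/3)*c/7) + C3*airybi(2*7^(2/3)*c/7), c)


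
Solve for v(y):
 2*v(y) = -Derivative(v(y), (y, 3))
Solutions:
 v(y) = C3*exp(-2^(1/3)*y) + (C1*sin(2^(1/3)*sqrt(3)*y/2) + C2*cos(2^(1/3)*sqrt(3)*y/2))*exp(2^(1/3)*y/2)


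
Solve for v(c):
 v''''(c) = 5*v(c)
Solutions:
 v(c) = C1*exp(-5^(1/4)*c) + C2*exp(5^(1/4)*c) + C3*sin(5^(1/4)*c) + C4*cos(5^(1/4)*c)


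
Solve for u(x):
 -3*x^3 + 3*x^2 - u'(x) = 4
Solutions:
 u(x) = C1 - 3*x^4/4 + x^3 - 4*x


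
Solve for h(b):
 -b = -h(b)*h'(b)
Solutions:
 h(b) = -sqrt(C1 + b^2)
 h(b) = sqrt(C1 + b^2)


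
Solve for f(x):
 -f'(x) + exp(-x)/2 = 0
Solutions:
 f(x) = C1 - exp(-x)/2


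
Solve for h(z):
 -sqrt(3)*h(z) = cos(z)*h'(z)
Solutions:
 h(z) = C1*(sin(z) - 1)^(sqrt(3)/2)/(sin(z) + 1)^(sqrt(3)/2)


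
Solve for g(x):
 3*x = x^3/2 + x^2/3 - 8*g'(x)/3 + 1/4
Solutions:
 g(x) = C1 + 3*x^4/64 + x^3/24 - 9*x^2/16 + 3*x/32


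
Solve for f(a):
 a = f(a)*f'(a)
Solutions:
 f(a) = -sqrt(C1 + a^2)
 f(a) = sqrt(C1 + a^2)


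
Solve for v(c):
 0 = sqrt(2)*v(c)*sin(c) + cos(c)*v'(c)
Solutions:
 v(c) = C1*cos(c)^(sqrt(2))


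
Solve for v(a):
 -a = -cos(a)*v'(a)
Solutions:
 v(a) = C1 + Integral(a/cos(a), a)


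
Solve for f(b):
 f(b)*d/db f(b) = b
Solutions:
 f(b) = -sqrt(C1 + b^2)
 f(b) = sqrt(C1 + b^2)


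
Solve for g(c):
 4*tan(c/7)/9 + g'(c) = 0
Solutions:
 g(c) = C1 + 28*log(cos(c/7))/9


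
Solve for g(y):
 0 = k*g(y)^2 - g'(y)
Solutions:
 g(y) = -1/(C1 + k*y)


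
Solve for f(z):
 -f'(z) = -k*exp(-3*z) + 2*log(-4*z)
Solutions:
 f(z) = C1 - k*exp(-3*z)/3 - 2*z*log(-z) + 2*z*(1 - 2*log(2))


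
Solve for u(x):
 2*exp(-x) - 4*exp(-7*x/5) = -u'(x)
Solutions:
 u(x) = C1 + 2*exp(-x) - 20*exp(-7*x/5)/7


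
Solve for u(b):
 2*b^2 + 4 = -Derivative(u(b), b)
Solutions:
 u(b) = C1 - 2*b^3/3 - 4*b


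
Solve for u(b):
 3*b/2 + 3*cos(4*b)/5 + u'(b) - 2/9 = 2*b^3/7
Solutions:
 u(b) = C1 + b^4/14 - 3*b^2/4 + 2*b/9 - 3*sin(4*b)/20


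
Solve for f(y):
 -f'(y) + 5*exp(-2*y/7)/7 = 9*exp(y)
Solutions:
 f(y) = C1 - 9*exp(y) - 5*exp(-2*y/7)/2


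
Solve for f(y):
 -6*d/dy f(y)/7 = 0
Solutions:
 f(y) = C1


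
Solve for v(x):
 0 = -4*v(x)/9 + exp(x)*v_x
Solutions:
 v(x) = C1*exp(-4*exp(-x)/9)


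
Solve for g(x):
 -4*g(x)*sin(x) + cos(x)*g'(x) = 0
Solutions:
 g(x) = C1/cos(x)^4


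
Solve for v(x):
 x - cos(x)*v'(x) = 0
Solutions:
 v(x) = C1 + Integral(x/cos(x), x)


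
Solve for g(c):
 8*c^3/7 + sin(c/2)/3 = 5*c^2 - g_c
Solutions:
 g(c) = C1 - 2*c^4/7 + 5*c^3/3 + 2*cos(c/2)/3


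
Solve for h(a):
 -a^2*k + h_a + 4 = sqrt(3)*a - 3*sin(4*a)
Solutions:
 h(a) = C1 + a^3*k/3 + sqrt(3)*a^2/2 - 4*a + 3*cos(4*a)/4


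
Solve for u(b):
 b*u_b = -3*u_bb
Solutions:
 u(b) = C1 + C2*erf(sqrt(6)*b/6)


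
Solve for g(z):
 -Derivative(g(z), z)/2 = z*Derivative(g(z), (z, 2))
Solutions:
 g(z) = C1 + C2*sqrt(z)


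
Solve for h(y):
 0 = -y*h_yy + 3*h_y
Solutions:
 h(y) = C1 + C2*y^4


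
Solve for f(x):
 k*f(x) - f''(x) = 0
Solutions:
 f(x) = C1*exp(-sqrt(k)*x) + C2*exp(sqrt(k)*x)


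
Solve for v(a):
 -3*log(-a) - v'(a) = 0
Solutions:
 v(a) = C1 - 3*a*log(-a) + 3*a


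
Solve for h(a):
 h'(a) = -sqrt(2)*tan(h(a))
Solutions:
 h(a) = pi - asin(C1*exp(-sqrt(2)*a))
 h(a) = asin(C1*exp(-sqrt(2)*a))


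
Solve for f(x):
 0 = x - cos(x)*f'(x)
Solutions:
 f(x) = C1 + Integral(x/cos(x), x)


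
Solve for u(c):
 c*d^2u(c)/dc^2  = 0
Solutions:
 u(c) = C1 + C2*c


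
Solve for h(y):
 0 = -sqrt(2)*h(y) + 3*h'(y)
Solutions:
 h(y) = C1*exp(sqrt(2)*y/3)


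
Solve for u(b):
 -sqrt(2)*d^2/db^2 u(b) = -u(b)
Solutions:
 u(b) = C1*exp(-2^(3/4)*b/2) + C2*exp(2^(3/4)*b/2)


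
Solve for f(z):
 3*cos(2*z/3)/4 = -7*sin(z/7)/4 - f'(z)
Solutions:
 f(z) = C1 - 9*sin(2*z/3)/8 + 49*cos(z/7)/4


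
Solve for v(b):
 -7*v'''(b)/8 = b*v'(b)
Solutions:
 v(b) = C1 + Integral(C2*airyai(-2*7^(2/3)*b/7) + C3*airybi(-2*7^(2/3)*b/7), b)


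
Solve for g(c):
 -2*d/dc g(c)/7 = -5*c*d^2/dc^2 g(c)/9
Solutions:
 g(c) = C1 + C2*c^(53/35)


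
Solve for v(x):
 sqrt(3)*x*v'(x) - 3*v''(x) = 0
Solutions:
 v(x) = C1 + C2*erfi(sqrt(2)*3^(3/4)*x/6)


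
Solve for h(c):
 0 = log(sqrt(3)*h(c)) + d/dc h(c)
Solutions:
 2*Integral(1/(2*log(_y) + log(3)), (_y, h(c))) = C1 - c


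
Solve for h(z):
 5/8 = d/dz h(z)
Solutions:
 h(z) = C1 + 5*z/8


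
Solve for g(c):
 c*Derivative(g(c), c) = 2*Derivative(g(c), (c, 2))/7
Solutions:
 g(c) = C1 + C2*erfi(sqrt(7)*c/2)


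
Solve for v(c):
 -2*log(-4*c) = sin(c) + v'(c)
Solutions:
 v(c) = C1 - 2*c*log(-c) - 4*c*log(2) + 2*c + cos(c)


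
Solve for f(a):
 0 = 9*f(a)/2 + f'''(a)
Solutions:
 f(a) = C3*exp(-6^(2/3)*a/2) + (C1*sin(3*2^(2/3)*3^(1/6)*a/4) + C2*cos(3*2^(2/3)*3^(1/6)*a/4))*exp(6^(2/3)*a/4)


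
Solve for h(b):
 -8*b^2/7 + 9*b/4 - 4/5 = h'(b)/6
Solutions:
 h(b) = C1 - 16*b^3/7 + 27*b^2/4 - 24*b/5


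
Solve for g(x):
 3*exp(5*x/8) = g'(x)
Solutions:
 g(x) = C1 + 24*exp(5*x/8)/5


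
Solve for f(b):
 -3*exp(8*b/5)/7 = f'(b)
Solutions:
 f(b) = C1 - 15*exp(8*b/5)/56


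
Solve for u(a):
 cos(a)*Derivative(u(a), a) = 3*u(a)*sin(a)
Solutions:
 u(a) = C1/cos(a)^3


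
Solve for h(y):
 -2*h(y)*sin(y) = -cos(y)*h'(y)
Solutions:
 h(y) = C1/cos(y)^2


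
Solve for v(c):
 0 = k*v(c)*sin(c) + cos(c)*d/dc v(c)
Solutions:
 v(c) = C1*exp(k*log(cos(c)))


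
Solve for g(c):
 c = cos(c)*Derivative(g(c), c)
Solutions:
 g(c) = C1 + Integral(c/cos(c), c)


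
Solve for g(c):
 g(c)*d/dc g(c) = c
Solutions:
 g(c) = -sqrt(C1 + c^2)
 g(c) = sqrt(C1 + c^2)


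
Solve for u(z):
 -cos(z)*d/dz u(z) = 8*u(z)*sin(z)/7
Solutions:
 u(z) = C1*cos(z)^(8/7)


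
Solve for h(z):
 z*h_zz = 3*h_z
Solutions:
 h(z) = C1 + C2*z^4


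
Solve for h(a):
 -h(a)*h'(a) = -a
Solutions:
 h(a) = -sqrt(C1 + a^2)
 h(a) = sqrt(C1 + a^2)


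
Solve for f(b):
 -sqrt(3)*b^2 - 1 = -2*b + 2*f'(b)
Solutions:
 f(b) = C1 - sqrt(3)*b^3/6 + b^2/2 - b/2


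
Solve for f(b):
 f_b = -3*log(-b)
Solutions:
 f(b) = C1 - 3*b*log(-b) + 3*b


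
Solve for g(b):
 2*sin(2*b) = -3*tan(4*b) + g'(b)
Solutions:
 g(b) = C1 - 3*log(cos(4*b))/4 - cos(2*b)


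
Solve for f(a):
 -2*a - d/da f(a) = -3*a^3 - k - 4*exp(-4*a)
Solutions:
 f(a) = C1 + 3*a^4/4 - a^2 + a*k - exp(-4*a)


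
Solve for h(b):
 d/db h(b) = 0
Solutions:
 h(b) = C1


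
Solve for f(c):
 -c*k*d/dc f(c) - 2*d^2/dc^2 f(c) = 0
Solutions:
 f(c) = Piecewise((-sqrt(pi)*C1*erf(c*sqrt(k)/2)/sqrt(k) - C2, (k > 0) | (k < 0)), (-C1*c - C2, True))


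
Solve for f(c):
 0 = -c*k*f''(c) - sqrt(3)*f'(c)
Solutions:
 f(c) = C1 + c^(((re(k) - sqrt(3))*re(k) + im(k)^2)/(re(k)^2 + im(k)^2))*(C2*sin(sqrt(3)*log(c)*Abs(im(k))/(re(k)^2 + im(k)^2)) + C3*cos(sqrt(3)*log(c)*im(k)/(re(k)^2 + im(k)^2)))


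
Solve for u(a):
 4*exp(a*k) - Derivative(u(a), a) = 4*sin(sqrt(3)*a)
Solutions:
 u(a) = C1 + 4*sqrt(3)*cos(sqrt(3)*a)/3 + 4*exp(a*k)/k


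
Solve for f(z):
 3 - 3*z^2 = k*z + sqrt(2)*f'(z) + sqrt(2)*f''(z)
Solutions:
 f(z) = C1 + C2*exp(-z) - sqrt(2)*k*z^2/4 + sqrt(2)*k*z/2 - sqrt(2)*z^3/2 + 3*sqrt(2)*z^2/2 - 3*sqrt(2)*z/2


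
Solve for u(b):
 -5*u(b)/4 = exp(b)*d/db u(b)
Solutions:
 u(b) = C1*exp(5*exp(-b)/4)


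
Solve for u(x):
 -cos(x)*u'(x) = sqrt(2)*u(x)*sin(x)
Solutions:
 u(x) = C1*cos(x)^(sqrt(2))


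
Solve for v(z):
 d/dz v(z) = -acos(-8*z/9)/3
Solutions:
 v(z) = C1 - z*acos(-8*z/9)/3 - sqrt(81 - 64*z^2)/24


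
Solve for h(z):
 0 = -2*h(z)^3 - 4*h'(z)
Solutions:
 h(z) = -sqrt(-1/(C1 - z))
 h(z) = sqrt(-1/(C1 - z))


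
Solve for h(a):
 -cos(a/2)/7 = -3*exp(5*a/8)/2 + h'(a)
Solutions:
 h(a) = C1 + 12*exp(5*a/8)/5 - 2*sin(a/2)/7


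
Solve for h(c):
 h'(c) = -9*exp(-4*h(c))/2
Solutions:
 h(c) = log(-I*(C1 - 18*c)^(1/4))
 h(c) = log(I*(C1 - 18*c)^(1/4))
 h(c) = log(-(C1 - 18*c)^(1/4))
 h(c) = log(C1 - 18*c)/4


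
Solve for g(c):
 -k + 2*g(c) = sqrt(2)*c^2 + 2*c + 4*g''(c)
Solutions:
 g(c) = C1*exp(-sqrt(2)*c/2) + C2*exp(sqrt(2)*c/2) + sqrt(2)*c^2/2 + c + k/2 + 2*sqrt(2)


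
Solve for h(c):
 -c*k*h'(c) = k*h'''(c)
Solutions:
 h(c) = C1 + Integral(C2*airyai(-c) + C3*airybi(-c), c)


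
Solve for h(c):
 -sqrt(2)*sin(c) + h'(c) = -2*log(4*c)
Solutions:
 h(c) = C1 - 2*c*log(c) - 4*c*log(2) + 2*c - sqrt(2)*cos(c)


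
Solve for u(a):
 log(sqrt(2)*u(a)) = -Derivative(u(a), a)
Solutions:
 2*Integral(1/(2*log(_y) + log(2)), (_y, u(a))) = C1 - a


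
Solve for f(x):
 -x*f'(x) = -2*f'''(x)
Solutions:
 f(x) = C1 + Integral(C2*airyai(2^(2/3)*x/2) + C3*airybi(2^(2/3)*x/2), x)


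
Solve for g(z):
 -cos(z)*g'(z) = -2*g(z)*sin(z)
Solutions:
 g(z) = C1/cos(z)^2


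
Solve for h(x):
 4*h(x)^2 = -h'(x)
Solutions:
 h(x) = 1/(C1 + 4*x)


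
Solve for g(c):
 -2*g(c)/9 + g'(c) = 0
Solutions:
 g(c) = C1*exp(2*c/9)


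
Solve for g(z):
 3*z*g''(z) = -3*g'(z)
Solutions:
 g(z) = C1 + C2*log(z)


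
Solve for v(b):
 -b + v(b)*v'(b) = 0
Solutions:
 v(b) = -sqrt(C1 + b^2)
 v(b) = sqrt(C1 + b^2)


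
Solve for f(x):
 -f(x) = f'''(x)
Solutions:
 f(x) = C3*exp(-x) + (C1*sin(sqrt(3)*x/2) + C2*cos(sqrt(3)*x/2))*exp(x/2)


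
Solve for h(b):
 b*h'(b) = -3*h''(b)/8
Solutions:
 h(b) = C1 + C2*erf(2*sqrt(3)*b/3)


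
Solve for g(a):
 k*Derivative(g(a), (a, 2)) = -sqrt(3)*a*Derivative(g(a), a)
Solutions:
 g(a) = C1 + C2*sqrt(k)*erf(sqrt(2)*3^(1/4)*a*sqrt(1/k)/2)


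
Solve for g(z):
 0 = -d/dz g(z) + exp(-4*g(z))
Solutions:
 g(z) = log(-I*(C1 + 4*z)^(1/4))
 g(z) = log(I*(C1 + 4*z)^(1/4))
 g(z) = log(-(C1 + 4*z)^(1/4))
 g(z) = log(C1 + 4*z)/4


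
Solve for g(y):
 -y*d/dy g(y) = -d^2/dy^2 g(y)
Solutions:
 g(y) = C1 + C2*erfi(sqrt(2)*y/2)


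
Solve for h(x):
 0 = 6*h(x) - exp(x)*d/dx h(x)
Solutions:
 h(x) = C1*exp(-6*exp(-x))


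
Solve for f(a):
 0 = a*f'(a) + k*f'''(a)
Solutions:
 f(a) = C1 + Integral(C2*airyai(a*(-1/k)^(1/3)) + C3*airybi(a*(-1/k)^(1/3)), a)


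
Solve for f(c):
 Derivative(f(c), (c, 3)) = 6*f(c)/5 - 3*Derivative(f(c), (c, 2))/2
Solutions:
 f(c) = C1*exp(-c*(5*5^(1/3)/(4*sqrt(21) + 19)^(1/3) + 5^(2/3)*(4*sqrt(21) + 19)^(1/3) + 10)/20)*sin(sqrt(3)*5^(1/3)*c*(-5^(1/3)*(4*sqrt(21) + 19)^(1/3) + 5/(4*sqrt(21) + 19)^(1/3))/20) + C2*exp(-c*(5*5^(1/3)/(4*sqrt(21) + 19)^(1/3) + 5^(2/3)*(4*sqrt(21) + 19)^(1/3) + 10)/20)*cos(sqrt(3)*5^(1/3)*c*(-5^(1/3)*(4*sqrt(21) + 19)^(1/3) + 5/(4*sqrt(21) + 19)^(1/3))/20) + C3*exp(c*(-5 + 5*5^(1/3)/(4*sqrt(21) + 19)^(1/3) + 5^(2/3)*(4*sqrt(21) + 19)^(1/3))/10)


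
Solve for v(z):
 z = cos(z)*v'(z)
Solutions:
 v(z) = C1 + Integral(z/cos(z), z)


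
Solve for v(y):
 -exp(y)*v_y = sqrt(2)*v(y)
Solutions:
 v(y) = C1*exp(sqrt(2)*exp(-y))


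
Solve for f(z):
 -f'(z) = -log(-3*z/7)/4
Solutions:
 f(z) = C1 + z*log(-z)/4 + z*(-log(7) - 1 + log(3))/4


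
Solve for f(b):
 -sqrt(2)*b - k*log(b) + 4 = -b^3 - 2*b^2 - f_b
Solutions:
 f(b) = C1 - b^4/4 - 2*b^3/3 + sqrt(2)*b^2/2 + b*k*log(b) - b*k - 4*b


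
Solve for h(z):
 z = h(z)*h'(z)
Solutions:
 h(z) = -sqrt(C1 + z^2)
 h(z) = sqrt(C1 + z^2)


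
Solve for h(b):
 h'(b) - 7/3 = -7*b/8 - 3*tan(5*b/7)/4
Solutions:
 h(b) = C1 - 7*b^2/16 + 7*b/3 + 21*log(cos(5*b/7))/20


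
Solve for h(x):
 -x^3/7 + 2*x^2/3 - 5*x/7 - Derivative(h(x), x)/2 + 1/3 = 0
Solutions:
 h(x) = C1 - x^4/14 + 4*x^3/9 - 5*x^2/7 + 2*x/3


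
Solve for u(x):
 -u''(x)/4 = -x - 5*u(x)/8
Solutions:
 u(x) = C1*exp(-sqrt(10)*x/2) + C2*exp(sqrt(10)*x/2) - 8*x/5


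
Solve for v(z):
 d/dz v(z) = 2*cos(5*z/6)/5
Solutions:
 v(z) = C1 + 12*sin(5*z/6)/25


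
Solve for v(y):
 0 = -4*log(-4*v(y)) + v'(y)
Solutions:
 -Integral(1/(log(-_y) + 2*log(2)), (_y, v(y)))/4 = C1 - y


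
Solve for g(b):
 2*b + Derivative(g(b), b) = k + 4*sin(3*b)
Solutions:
 g(b) = C1 - b^2 + b*k - 4*cos(3*b)/3


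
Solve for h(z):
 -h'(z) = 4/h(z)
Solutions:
 h(z) = -sqrt(C1 - 8*z)
 h(z) = sqrt(C1 - 8*z)


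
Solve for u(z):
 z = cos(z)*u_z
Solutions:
 u(z) = C1 + Integral(z/cos(z), z)


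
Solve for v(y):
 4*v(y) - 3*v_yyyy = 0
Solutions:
 v(y) = C1*exp(-sqrt(2)*3^(3/4)*y/3) + C2*exp(sqrt(2)*3^(3/4)*y/3) + C3*sin(sqrt(2)*3^(3/4)*y/3) + C4*cos(sqrt(2)*3^(3/4)*y/3)


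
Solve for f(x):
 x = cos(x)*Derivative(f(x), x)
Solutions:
 f(x) = C1 + Integral(x/cos(x), x)


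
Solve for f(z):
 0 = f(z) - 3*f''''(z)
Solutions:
 f(z) = C1*exp(-3^(3/4)*z/3) + C2*exp(3^(3/4)*z/3) + C3*sin(3^(3/4)*z/3) + C4*cos(3^(3/4)*z/3)


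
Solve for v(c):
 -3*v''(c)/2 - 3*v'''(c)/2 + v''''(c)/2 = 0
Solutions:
 v(c) = C1 + C2*c + C3*exp(c*(3 - sqrt(21))/2) + C4*exp(c*(3 + sqrt(21))/2)


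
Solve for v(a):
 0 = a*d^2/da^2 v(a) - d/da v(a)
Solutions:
 v(a) = C1 + C2*a^2


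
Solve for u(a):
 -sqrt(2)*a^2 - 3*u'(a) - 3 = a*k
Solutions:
 u(a) = C1 - sqrt(2)*a^3/9 - a^2*k/6 - a


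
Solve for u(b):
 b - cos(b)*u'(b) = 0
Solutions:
 u(b) = C1 + Integral(b/cos(b), b)


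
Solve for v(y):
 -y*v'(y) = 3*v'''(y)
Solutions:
 v(y) = C1 + Integral(C2*airyai(-3^(2/3)*y/3) + C3*airybi(-3^(2/3)*y/3), y)


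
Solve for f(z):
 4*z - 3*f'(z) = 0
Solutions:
 f(z) = C1 + 2*z^2/3


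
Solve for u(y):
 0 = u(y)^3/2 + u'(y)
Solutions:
 u(y) = -sqrt(-1/(C1 - y))
 u(y) = sqrt(-1/(C1 - y))


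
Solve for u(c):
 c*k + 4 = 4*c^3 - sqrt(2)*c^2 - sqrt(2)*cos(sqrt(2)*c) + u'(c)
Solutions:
 u(c) = C1 - c^4 + sqrt(2)*c^3/3 + c^2*k/2 + 4*c + sin(sqrt(2)*c)


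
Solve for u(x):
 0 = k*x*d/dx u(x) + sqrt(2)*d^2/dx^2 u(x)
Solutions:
 u(x) = Piecewise((-2^(3/4)*sqrt(pi)*C1*erf(2^(1/4)*sqrt(k)*x/2)/(2*sqrt(k)) - C2, (k > 0) | (k < 0)), (-C1*x - C2, True))


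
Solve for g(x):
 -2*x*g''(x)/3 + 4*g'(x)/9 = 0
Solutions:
 g(x) = C1 + C2*x^(5/3)


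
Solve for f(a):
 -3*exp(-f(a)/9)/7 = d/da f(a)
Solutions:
 f(a) = 9*log(C1 - a/21)


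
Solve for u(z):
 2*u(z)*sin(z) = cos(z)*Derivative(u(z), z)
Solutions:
 u(z) = C1/cos(z)^2


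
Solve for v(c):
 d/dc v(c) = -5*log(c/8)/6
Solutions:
 v(c) = C1 - 5*c*log(c)/6 + 5*c/6 + 5*c*log(2)/2


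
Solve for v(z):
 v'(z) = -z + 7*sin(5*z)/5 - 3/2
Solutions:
 v(z) = C1 - z^2/2 - 3*z/2 - 7*cos(5*z)/25


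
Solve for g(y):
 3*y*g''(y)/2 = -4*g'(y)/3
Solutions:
 g(y) = C1 + C2*y^(1/9)


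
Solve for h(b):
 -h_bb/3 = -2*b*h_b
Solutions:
 h(b) = C1 + C2*erfi(sqrt(3)*b)


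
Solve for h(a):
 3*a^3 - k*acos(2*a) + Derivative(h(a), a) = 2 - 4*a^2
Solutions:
 h(a) = C1 - 3*a^4/4 - 4*a^3/3 + 2*a + k*(a*acos(2*a) - sqrt(1 - 4*a^2)/2)


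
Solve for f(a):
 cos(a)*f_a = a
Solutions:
 f(a) = C1 + Integral(a/cos(a), a)


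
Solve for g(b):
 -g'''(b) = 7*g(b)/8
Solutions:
 g(b) = C3*exp(-7^(1/3)*b/2) + (C1*sin(sqrt(3)*7^(1/3)*b/4) + C2*cos(sqrt(3)*7^(1/3)*b/4))*exp(7^(1/3)*b/4)


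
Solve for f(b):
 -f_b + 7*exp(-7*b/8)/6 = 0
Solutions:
 f(b) = C1 - 4*exp(-7*b/8)/3


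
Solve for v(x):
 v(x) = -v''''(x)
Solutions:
 v(x) = (C1*sin(sqrt(2)*x/2) + C2*cos(sqrt(2)*x/2))*exp(-sqrt(2)*x/2) + (C3*sin(sqrt(2)*x/2) + C4*cos(sqrt(2)*x/2))*exp(sqrt(2)*x/2)


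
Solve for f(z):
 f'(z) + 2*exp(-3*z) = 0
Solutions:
 f(z) = C1 + 2*exp(-3*z)/3


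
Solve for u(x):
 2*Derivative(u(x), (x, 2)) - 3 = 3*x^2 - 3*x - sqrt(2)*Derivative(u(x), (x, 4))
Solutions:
 u(x) = C1 + C2*x + C3*sin(2^(1/4)*x) + C4*cos(2^(1/4)*x) + x^4/8 - x^3/4 + 3*x^2*(1 - sqrt(2))/4


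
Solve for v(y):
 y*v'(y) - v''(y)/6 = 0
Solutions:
 v(y) = C1 + C2*erfi(sqrt(3)*y)


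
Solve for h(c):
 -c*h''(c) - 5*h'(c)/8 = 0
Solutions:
 h(c) = C1 + C2*c^(3/8)


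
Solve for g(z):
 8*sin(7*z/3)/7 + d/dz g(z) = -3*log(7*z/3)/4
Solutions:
 g(z) = C1 - 3*z*log(z)/4 - 3*z*log(7)/4 + 3*z/4 + 3*z*log(3)/4 + 24*cos(7*z/3)/49


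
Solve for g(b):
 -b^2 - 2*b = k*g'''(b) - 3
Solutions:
 g(b) = C1 + C2*b + C3*b^2 - b^5/(60*k) - b^4/(12*k) + b^3/(2*k)


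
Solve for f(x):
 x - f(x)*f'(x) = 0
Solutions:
 f(x) = -sqrt(C1 + x^2)
 f(x) = sqrt(C1 + x^2)


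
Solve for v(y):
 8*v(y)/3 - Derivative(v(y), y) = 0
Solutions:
 v(y) = C1*exp(8*y/3)
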